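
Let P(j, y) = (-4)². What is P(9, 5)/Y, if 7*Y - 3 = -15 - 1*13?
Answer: -112/25 ≈ -4.4800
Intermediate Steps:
P(j, y) = 16
Y = -25/7 (Y = 3/7 + (-15 - 1*13)/7 = 3/7 + (-15 - 13)/7 = 3/7 + (⅐)*(-28) = 3/7 - 4 = -25/7 ≈ -3.5714)
P(9, 5)/Y = 16/(-25/7) = 16*(-7/25) = -112/25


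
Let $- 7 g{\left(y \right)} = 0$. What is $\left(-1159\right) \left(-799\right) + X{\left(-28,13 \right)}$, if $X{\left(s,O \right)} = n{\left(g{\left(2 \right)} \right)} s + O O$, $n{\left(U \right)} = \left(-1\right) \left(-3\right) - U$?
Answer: $926126$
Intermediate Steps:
$g{\left(y \right)} = 0$ ($g{\left(y \right)} = \left(- \frac{1}{7}\right) 0 = 0$)
$n{\left(U \right)} = 3 - U$
$X{\left(s,O \right)} = O^{2} + 3 s$ ($X{\left(s,O \right)} = \left(3 - 0\right) s + O O = \left(3 + 0\right) s + O^{2} = 3 s + O^{2} = O^{2} + 3 s$)
$\left(-1159\right) \left(-799\right) + X{\left(-28,13 \right)} = \left(-1159\right) \left(-799\right) + \left(13^{2} + 3 \left(-28\right)\right) = 926041 + \left(169 - 84\right) = 926041 + 85 = 926126$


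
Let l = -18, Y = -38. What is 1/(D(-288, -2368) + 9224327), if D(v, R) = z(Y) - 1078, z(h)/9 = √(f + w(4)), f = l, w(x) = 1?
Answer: 9223249/85068322117378 - 9*I*√17/85068322117378 ≈ 1.0842e-7 - 4.3621e-13*I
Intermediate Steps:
f = -18
z(h) = 9*I*√17 (z(h) = 9*√(-18 + 1) = 9*√(-17) = 9*(I*√17) = 9*I*√17)
D(v, R) = -1078 + 9*I*√17 (D(v, R) = 9*I*√17 - 1078 = -1078 + 9*I*√17)
1/(D(-288, -2368) + 9224327) = 1/((-1078 + 9*I*√17) + 9224327) = 1/(9223249 + 9*I*√17)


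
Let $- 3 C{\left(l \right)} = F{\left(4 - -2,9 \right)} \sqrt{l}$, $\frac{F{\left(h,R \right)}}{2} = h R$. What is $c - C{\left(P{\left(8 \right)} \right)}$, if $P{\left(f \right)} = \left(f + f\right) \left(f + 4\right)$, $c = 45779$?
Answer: $45779 + 288 \sqrt{3} \approx 46278.0$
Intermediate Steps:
$F{\left(h,R \right)} = 2 R h$ ($F{\left(h,R \right)} = 2 h R = 2 R h$)
$P{\left(f \right)} = 2 f \left(4 + f\right)$
$C{\left(l \right)} = - 36 \sqrt{l}$ ($C{\left(l \right)} = - \frac{2 \cdot 9 \left(4 - -2\right) \sqrt{l}}{3} = - \frac{2 \cdot 9 \left(4 + 2\right) \sqrt{l}}{3} = - \frac{2 \cdot 9 \cdot 6 \sqrt{l}}{3} = - \frac{108 \sqrt{l}}{3} = - 36 \sqrt{l}$)
$c - C{\left(P{\left(8 \right)} \right)} = 45779 - - 36 \sqrt{2 \cdot 8 \left(4 + 8\right)} = 45779 - - 36 \sqrt{2 \cdot 8 \cdot 12} = 45779 - - 36 \sqrt{192} = 45779 - - 36 \cdot 8 \sqrt{3} = 45779 - - 288 \sqrt{3} = 45779 + 288 \sqrt{3}$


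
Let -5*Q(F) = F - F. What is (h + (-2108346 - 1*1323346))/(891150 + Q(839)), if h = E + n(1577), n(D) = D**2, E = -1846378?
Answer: -2791141/891150 ≈ -3.1321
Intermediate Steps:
Q(F) = 0 (Q(F) = -(F - F)/5 = -1/5*0 = 0)
h = 640551 (h = -1846378 + 1577**2 = -1846378 + 2486929 = 640551)
(h + (-2108346 - 1*1323346))/(891150 + Q(839)) = (640551 + (-2108346 - 1*1323346))/(891150 + 0) = (640551 + (-2108346 - 1323346))/891150 = (640551 - 3431692)*(1/891150) = -2791141*1/891150 = -2791141/891150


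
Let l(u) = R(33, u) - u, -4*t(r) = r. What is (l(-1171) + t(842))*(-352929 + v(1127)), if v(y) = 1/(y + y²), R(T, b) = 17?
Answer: -38136364249955/110544 ≈ -3.4499e+8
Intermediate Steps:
t(r) = -r/4
l(u) = 17 - u
(l(-1171) + t(842))*(-352929 + v(1127)) = ((17 - 1*(-1171)) - ¼*842)*(-352929 + 1/(1127*(1 + 1127))) = ((17 + 1171) - 421/2)*(-352929 + (1/1127)/1128) = (1188 - 421/2)*(-352929 + (1/1127)*(1/1128)) = 1955*(-352929 + 1/1271256)/2 = (1955/2)*(-448663108823/1271256) = -38136364249955/110544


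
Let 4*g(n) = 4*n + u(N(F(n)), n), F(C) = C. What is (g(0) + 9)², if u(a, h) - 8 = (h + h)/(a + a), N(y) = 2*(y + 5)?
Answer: 121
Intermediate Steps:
N(y) = 10 + 2*y (N(y) = 2*(5 + y) = 10 + 2*y)
u(a, h) = 8 + h/a (u(a, h) = 8 + (h + h)/(a + a) = 8 + (2*h)/((2*a)) = 8 + (2*h)*(1/(2*a)) = 8 + h/a)
g(n) = 2 + n + n/(4*(10 + 2*n)) (g(n) = (4*n + (8 + n/(10 + 2*n)))/4 = (8 + 4*n + n/(10 + 2*n))/4 = 2 + n + n/(4*(10 + 2*n)))
(g(0) + 9)² = ((10 + 0² + (57/8)*0)/(5 + 0) + 9)² = ((10 + 0 + 0)/5 + 9)² = ((⅕)*10 + 9)² = (2 + 9)² = 11² = 121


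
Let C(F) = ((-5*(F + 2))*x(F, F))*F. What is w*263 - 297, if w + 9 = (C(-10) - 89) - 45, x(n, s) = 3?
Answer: -353506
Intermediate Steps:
C(F) = F*(-30 - 15*F) (C(F) = (-5*(F + 2)*3)*F = (-5*(2 + F)*3)*F = ((-10 - 5*F)*3)*F = (-30 - 15*F)*F = F*(-30 - 15*F))
w = -1343 (w = -9 + ((-15*(-10)*(2 - 10) - 89) - 45) = -9 + ((-15*(-10)*(-8) - 89) - 45) = -9 + ((-1200 - 89) - 45) = -9 + (-1289 - 45) = -9 - 1334 = -1343)
w*263 - 297 = -1343*263 - 297 = -353209 - 297 = -353506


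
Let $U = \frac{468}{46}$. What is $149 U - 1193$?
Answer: $\frac{7427}{23} \approx 322.91$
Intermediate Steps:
$U = \frac{234}{23}$ ($U = 468 \cdot \frac{1}{46} = \frac{234}{23} \approx 10.174$)
$149 U - 1193 = 149 \cdot \frac{234}{23} - 1193 = \frac{34866}{23} - 1193 = \frac{7427}{23}$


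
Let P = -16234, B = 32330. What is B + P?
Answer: 16096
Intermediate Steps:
B + P = 32330 - 16234 = 16096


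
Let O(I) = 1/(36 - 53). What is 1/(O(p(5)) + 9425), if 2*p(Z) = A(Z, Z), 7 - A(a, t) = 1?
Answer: 17/160224 ≈ 0.00010610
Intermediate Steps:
A(a, t) = 6 (A(a, t) = 7 - 1*1 = 7 - 1 = 6)
p(Z) = 3 (p(Z) = (½)*6 = 3)
O(I) = -1/17 (O(I) = 1/(-17) = -1/17)
1/(O(p(5)) + 9425) = 1/(-1/17 + 9425) = 1/(160224/17) = 17/160224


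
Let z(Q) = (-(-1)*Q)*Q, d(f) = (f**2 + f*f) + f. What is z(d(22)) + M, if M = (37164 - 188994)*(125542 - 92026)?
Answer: -5087754180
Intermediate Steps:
d(f) = f + 2*f**2 (d(f) = (f**2 + f**2) + f = 2*f**2 + f = f + 2*f**2)
M = -5088734280 (M = -151830*33516 = -5088734280)
z(Q) = Q**2 (z(Q) = Q*Q = Q**2)
z(d(22)) + M = (22*(1 + 2*22))**2 - 5088734280 = (22*(1 + 44))**2 - 5088734280 = (22*45)**2 - 5088734280 = 990**2 - 5088734280 = 980100 - 5088734280 = -5087754180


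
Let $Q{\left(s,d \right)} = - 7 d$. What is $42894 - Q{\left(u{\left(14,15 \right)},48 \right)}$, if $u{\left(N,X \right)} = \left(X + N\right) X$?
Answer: $43230$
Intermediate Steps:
$u{\left(N,X \right)} = X \left(N + X\right)$ ($u{\left(N,X \right)} = \left(N + X\right) X = X \left(N + X\right)$)
$42894 - Q{\left(u{\left(14,15 \right)},48 \right)} = 42894 - \left(-7\right) 48 = 42894 - -336 = 42894 + 336 = 43230$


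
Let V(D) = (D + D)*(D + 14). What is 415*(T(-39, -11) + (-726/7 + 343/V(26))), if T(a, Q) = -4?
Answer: -129971277/2912 ≈ -44633.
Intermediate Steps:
V(D) = 2*D*(14 + D) (V(D) = (2*D)*(14 + D) = 2*D*(14 + D))
415*(T(-39, -11) + (-726/7 + 343/V(26))) = 415*(-4 + (-726/7 + 343/((2*26*(14 + 26))))) = 415*(-4 + (-726*⅐ + 343/((2*26*40)))) = 415*(-4 + (-726/7 + 343/2080)) = 415*(-4 - 1507679/14560) = 415*(-1565919/14560) = -129971277/2912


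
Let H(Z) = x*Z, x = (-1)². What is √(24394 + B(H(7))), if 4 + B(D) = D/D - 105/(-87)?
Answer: √20513846/29 ≈ 156.18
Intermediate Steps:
x = 1
H(Z) = Z (H(Z) = 1*Z = Z)
B(D) = -52/29 (B(D) = -4 + (D/D - 105/(-87)) = -4 + (1 - 105*(-1/87)) = -4 + (1 + 35/29) = -4 + 64/29 = -52/29)
√(24394 + B(H(7))) = √(24394 - 52/29) = √(707374/29) = √20513846/29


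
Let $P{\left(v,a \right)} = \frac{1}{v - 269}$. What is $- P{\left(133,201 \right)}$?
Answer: $\frac{1}{136} \approx 0.0073529$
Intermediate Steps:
$P{\left(v,a \right)} = \frac{1}{-269 + v}$
$- P{\left(133,201 \right)} = - \frac{1}{-269 + 133} = - \frac{1}{-136} = \left(-1\right) \left(- \frac{1}{136}\right) = \frac{1}{136}$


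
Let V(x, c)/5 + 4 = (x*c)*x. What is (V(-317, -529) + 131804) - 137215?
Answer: -265798836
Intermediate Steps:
V(x, c) = -20 + 5*c*x² (V(x, c) = -20 + 5*((x*c)*x) = -20 + 5*((c*x)*x) = -20 + 5*(c*x²) = -20 + 5*c*x²)
(V(-317, -529) + 131804) - 137215 = ((-20 + 5*(-529)*(-317)²) + 131804) - 137215 = ((-20 + 5*(-529)*100489) + 131804) - 137215 = ((-20 - 265793405) + 131804) - 137215 = (-265793425 + 131804) - 137215 = -265661621 - 137215 = -265798836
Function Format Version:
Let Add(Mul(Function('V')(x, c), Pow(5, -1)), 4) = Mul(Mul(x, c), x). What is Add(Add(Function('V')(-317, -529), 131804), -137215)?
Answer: -265798836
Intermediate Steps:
Function('V')(x, c) = Add(-20, Mul(5, c, Pow(x, 2))) (Function('V')(x, c) = Add(-20, Mul(5, Mul(Mul(x, c), x))) = Add(-20, Mul(5, Mul(Mul(c, x), x))) = Add(-20, Mul(5, Mul(c, Pow(x, 2)))) = Add(-20, Mul(5, c, Pow(x, 2))))
Add(Add(Function('V')(-317, -529), 131804), -137215) = Add(Add(Add(-20, Mul(5, -529, Pow(-317, 2))), 131804), -137215) = Add(Add(Add(-20, Mul(5, -529, 100489)), 131804), -137215) = Add(Add(Add(-20, -265793405), 131804), -137215) = Add(Add(-265793425, 131804), -137215) = Add(-265661621, -137215) = -265798836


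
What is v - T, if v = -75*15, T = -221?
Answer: -904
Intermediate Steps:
v = -1125
v - T = -1125 - 1*(-221) = -1125 + 221 = -904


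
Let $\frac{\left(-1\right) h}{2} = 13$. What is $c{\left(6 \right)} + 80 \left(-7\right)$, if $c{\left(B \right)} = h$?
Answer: $-586$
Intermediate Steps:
$h = -26$ ($h = \left(-2\right) 13 = -26$)
$c{\left(B \right)} = -26$
$c{\left(6 \right)} + 80 \left(-7\right) = -26 + 80 \left(-7\right) = -26 - 560 = -586$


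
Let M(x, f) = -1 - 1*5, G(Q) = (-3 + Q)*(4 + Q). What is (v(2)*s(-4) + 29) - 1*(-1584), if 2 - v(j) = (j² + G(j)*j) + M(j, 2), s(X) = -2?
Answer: 1581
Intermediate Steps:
M(x, f) = -6 (M(x, f) = -1 - 5 = -6)
v(j) = 8 - j² - j*(-12 + j + j²) (v(j) = 2 - ((j² + (-12 + j + j²)*j) - 6) = 2 - ((j² + j*(-12 + j + j²)) - 6) = 2 - (-6 + j² + j*(-12 + j + j²)) = 2 + (6 - j² - j*(-12 + j + j²)) = 8 - j² - j*(-12 + j + j²))
(v(2)*s(-4) + 29) - 1*(-1584) = ((8 - 1*2² - 1*2*(-12 + 2 + 2²))*(-2) + 29) - 1*(-1584) = ((8 - 1*4 - 1*2*(-12 + 2 + 4))*(-2) + 29) + 1584 = ((8 - 4 - 1*2*(-6))*(-2) + 29) + 1584 = ((8 - 4 + 12)*(-2) + 29) + 1584 = (16*(-2) + 29) + 1584 = (-32 + 29) + 1584 = -3 + 1584 = 1581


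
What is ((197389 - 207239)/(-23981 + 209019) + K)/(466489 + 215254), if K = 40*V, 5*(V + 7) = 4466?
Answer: 3279608587/63074180617 ≈ 0.051996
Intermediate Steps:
V = 4431/5 (V = -7 + (⅕)*4466 = -7 + 4466/5 = 4431/5 ≈ 886.20)
K = 35448 (K = 40*(4431/5) = 35448)
((197389 - 207239)/(-23981 + 209019) + K)/(466489 + 215254) = ((197389 - 207239)/(-23981 + 209019) + 35448)/(466489 + 215254) = (-9850/185038 + 35448)/681743 = (-9850*1/185038 + 35448)*(1/681743) = (-4925/92519 + 35448)*(1/681743) = (3279608587/92519)*(1/681743) = 3279608587/63074180617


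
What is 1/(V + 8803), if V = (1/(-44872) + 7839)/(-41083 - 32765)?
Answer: 194923968/1715894999033 ≈ 0.00011360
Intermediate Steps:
V = -20691271/194923968 (V = (-1/44872 + 7839)/(-73848) = (351751607/44872)*(-1/73848) = -20691271/194923968 ≈ -0.10615)
1/(V + 8803) = 1/(-20691271/194923968 + 8803) = 1/(1715894999033/194923968) = 194923968/1715894999033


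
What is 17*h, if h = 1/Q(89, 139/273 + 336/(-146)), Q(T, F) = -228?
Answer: -17/228 ≈ -0.074561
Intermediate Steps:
h = -1/228 (h = 1/(-228) = -1/228 ≈ -0.0043860)
17*h = 17*(-1/228) = -17/228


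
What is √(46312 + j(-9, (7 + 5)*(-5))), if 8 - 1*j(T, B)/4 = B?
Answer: 6*√1294 ≈ 215.83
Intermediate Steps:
j(T, B) = 32 - 4*B
√(46312 + j(-9, (7 + 5)*(-5))) = √(46312 + (32 - 4*(7 + 5)*(-5))) = √(46312 + (32 - 48*(-5))) = √(46312 + (32 - 4*(-60))) = √(46312 + (32 + 240)) = √(46312 + 272) = √46584 = 6*√1294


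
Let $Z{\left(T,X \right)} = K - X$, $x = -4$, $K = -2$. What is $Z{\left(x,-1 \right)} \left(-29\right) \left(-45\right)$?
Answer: $-1305$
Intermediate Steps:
$Z{\left(T,X \right)} = -2 - X$
$Z{\left(x,-1 \right)} \left(-29\right) \left(-45\right) = \left(-2 - -1\right) \left(-29\right) \left(-45\right) = \left(-2 + 1\right) \left(-29\right) \left(-45\right) = \left(-1\right) \left(-29\right) \left(-45\right) = 29 \left(-45\right) = -1305$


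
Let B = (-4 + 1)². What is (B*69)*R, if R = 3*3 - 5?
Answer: 2484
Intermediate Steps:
B = 9 (B = (-3)² = 9)
R = 4 (R = 9 - 5 = 4)
(B*69)*R = (9*69)*4 = 621*4 = 2484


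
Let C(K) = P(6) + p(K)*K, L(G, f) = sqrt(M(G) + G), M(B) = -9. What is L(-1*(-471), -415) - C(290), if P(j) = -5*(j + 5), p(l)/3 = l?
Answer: -252245 + sqrt(462) ≈ -2.5222e+5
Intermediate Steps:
p(l) = 3*l
L(G, f) = sqrt(-9 + G)
P(j) = -25 - 5*j (P(j) = -5*(5 + j) = -25 - 5*j)
C(K) = -55 + 3*K**2 (C(K) = (-25 - 5*6) + (3*K)*K = (-25 - 30) + 3*K**2 = -55 + 3*K**2)
L(-1*(-471), -415) - C(290) = sqrt(-9 - 1*(-471)) - (-55 + 3*290**2) = sqrt(-9 + 471) - (-55 + 3*84100) = sqrt(462) - (-55 + 252300) = sqrt(462) - 1*252245 = sqrt(462) - 252245 = -252245 + sqrt(462)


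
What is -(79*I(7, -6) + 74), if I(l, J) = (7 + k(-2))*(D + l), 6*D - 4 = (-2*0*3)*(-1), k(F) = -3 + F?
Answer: -3856/3 ≈ -1285.3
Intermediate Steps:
D = ⅔ (D = ⅔ + ((-2*0*3)*(-1))/6 = ⅔ + ((0*3)*(-1))/6 = ⅔ + (0*(-1))/6 = ⅔ + (⅙)*0 = ⅔ + 0 = ⅔ ≈ 0.66667)
I(l, J) = 4/3 + 2*l (I(l, J) = (7 + (-3 - 2))*(⅔ + l) = (7 - 5)*(⅔ + l) = 2*(⅔ + l) = 4/3 + 2*l)
-(79*I(7, -6) + 74) = -(79*(4/3 + 2*7) + 74) = -(79*(4/3 + 14) + 74) = -(79*(46/3) + 74) = -(3634/3 + 74) = -1*3856/3 = -3856/3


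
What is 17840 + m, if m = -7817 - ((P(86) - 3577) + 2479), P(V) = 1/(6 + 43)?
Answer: 544928/49 ≈ 11121.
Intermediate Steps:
P(V) = 1/49
m = -329232/49 (m = -7817 - ((1/49 - 3577) + 2479) = -7817 - (-175272/49 + 2479) = -7817 - 1*(-53801/49) = -7817 + 53801/49 = -329232/49 ≈ -6719.0)
17840 + m = 17840 - 329232/49 = 544928/49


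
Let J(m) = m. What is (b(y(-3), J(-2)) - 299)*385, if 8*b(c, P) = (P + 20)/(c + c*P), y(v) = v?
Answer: -459305/4 ≈ -1.1483e+5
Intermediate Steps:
b(c, P) = (20 + P)/(8*(c + P*c)) (b(c, P) = ((P + 20)/(c + c*P))/8 = ((20 + P)/(c + P*c))/8 = (20 + P)/(8*(c + P*c)))
(b(y(-3), J(-2)) - 299)*385 = ((1/8)*(20 - 2)/(-3*(1 - 2)) - 299)*385 = ((1/8)*(-1/3)*18/(-1) - 299)*385 = ((1/8)*(-1/3)*(-1)*18 - 299)*385 = (3/4 - 299)*385 = -1193/4*385 = -459305/4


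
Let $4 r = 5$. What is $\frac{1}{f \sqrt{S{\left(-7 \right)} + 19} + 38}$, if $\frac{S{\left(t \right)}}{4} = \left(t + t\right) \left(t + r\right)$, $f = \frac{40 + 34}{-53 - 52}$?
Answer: $\frac{209475}{7026392} + \frac{3885 \sqrt{341}}{7026392} \approx 0.040023$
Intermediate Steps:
$r = \frac{5}{4}$ ($r = \frac{1}{4} \cdot 5 = \frac{5}{4} \approx 1.25$)
$f = - \frac{74}{105}$ ($f = \frac{74}{-105} = 74 \left(- \frac{1}{105}\right) = - \frac{74}{105} \approx -0.70476$)
$S{\left(t \right)} = 8 t \left(\frac{5}{4} + t\right)$ ($S{\left(t \right)} = 4 \left(t + t\right) \left(t + \frac{5}{4}\right) = 4 \cdot 2 t \left(\frac{5}{4} + t\right) = 8 t \left(\frac{5}{4} + t\right)$)
$\frac{1}{f \sqrt{S{\left(-7 \right)} + 19} + 38} = \frac{1}{- \frac{74 \sqrt{2 \left(-7\right) \left(5 + 4 \left(-7\right)\right) + 19}}{105} + 38} = \frac{1}{- \frac{74 \sqrt{2 \left(-7\right) \left(5 - 28\right) + 19}}{105} + 38} = \frac{1}{- \frac{74 \sqrt{2 \left(-7\right) \left(-23\right) + 19}}{105} + 38} = \frac{1}{- \frac{74 \sqrt{322 + 19}}{105} + 38} = \frac{1}{- \frac{74 \sqrt{341}}{105} + 38} = \frac{1}{38 - \frac{74 \sqrt{341}}{105}}$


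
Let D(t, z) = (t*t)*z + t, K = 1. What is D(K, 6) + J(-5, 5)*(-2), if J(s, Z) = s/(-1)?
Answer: -3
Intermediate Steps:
J(s, Z) = -s (J(s, Z) = s*(-1) = -s)
D(t, z) = t + z*t² (D(t, z) = t²*z + t = z*t² + t = t + z*t²)
D(K, 6) + J(-5, 5)*(-2) = 1*(1 + 1*6) - 1*(-5)*(-2) = 1*(1 + 6) + 5*(-2) = 1*7 - 10 = 7 - 10 = -3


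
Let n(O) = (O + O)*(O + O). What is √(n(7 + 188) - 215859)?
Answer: I*√63759 ≈ 252.51*I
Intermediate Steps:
n(O) = 4*O² (n(O) = (2*O)*(2*O) = 4*O²)
√(n(7 + 188) - 215859) = √(4*(7 + 188)² - 215859) = √(4*195² - 215859) = √(4*38025 - 215859) = √(152100 - 215859) = √(-63759) = I*√63759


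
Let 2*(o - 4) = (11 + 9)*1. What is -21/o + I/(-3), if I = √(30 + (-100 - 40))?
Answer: -3/2 - I*√110/3 ≈ -1.5 - 3.496*I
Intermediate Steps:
o = 14 (o = 4 + ((11 + 9)*1)/2 = 4 + (20*1)/2 = 4 + (½)*20 = 4 + 10 = 14)
I = I*√110 (I = √(30 - 140) = √(-110) = I*√110 ≈ 10.488*I)
-21/o + I/(-3) = -21/14 + (I*√110)/(-3) = -21*1/14 + (I*√110)*(-⅓) = -3/2 - I*√110/3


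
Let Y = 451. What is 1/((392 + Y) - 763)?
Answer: 1/80 ≈ 0.012500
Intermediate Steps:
1/((392 + Y) - 763) = 1/((392 + 451) - 763) = 1/(843 - 763) = 1/80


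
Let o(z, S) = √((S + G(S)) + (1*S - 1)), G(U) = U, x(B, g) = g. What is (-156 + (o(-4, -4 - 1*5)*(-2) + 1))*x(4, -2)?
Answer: 310 + 8*I*√7 ≈ 310.0 + 21.166*I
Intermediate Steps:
o(z, S) = √(-1 + 3*S) (o(z, S) = √((S + S) + (1*S - 1)) = √(2*S + (S - 1)) = √(2*S + (-1 + S)) = √(-1 + 3*S))
(-156 + (o(-4, -4 - 1*5)*(-2) + 1))*x(4, -2) = (-156 + (√(-1 + 3*(-4 - 1*5))*(-2) + 1))*(-2) = (-156 + (√(-1 + 3*(-4 - 5))*(-2) + 1))*(-2) = (-156 + (√(-1 + 3*(-9))*(-2) + 1))*(-2) = (-156 + (√(-1 - 27)*(-2) + 1))*(-2) = (-156 + (√(-28)*(-2) + 1))*(-2) = (-156 + ((2*I*√7)*(-2) + 1))*(-2) = (-156 + (-4*I*√7 + 1))*(-2) = (-156 + (1 - 4*I*√7))*(-2) = (-155 - 4*I*√7)*(-2) = 310 + 8*I*√7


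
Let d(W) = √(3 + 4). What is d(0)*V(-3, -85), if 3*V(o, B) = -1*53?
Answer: -53*√7/3 ≈ -46.742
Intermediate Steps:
V(o, B) = -53/3 (V(o, B) = (-1*53)/3 = (⅓)*(-53) = -53/3)
d(W) = √7
d(0)*V(-3, -85) = √7*(-53/3) = -53*√7/3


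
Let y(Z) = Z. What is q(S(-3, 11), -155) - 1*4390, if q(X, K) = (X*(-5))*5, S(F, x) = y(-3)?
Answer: -4315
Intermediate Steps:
S(F, x) = -3
q(X, K) = -25*X (q(X, K) = -5*X*5 = -25*X)
q(S(-3, 11), -155) - 1*4390 = -25*(-3) - 1*4390 = 75 - 4390 = -4315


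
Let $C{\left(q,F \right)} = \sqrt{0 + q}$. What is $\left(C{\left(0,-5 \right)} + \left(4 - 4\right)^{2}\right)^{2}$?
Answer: $0$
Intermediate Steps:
$C{\left(q,F \right)} = \sqrt{q}$
$\left(C{\left(0,-5 \right)} + \left(4 - 4\right)^{2}\right)^{2} = \left(\sqrt{0} + \left(4 - 4\right)^{2}\right)^{2} = \left(0 + 0^{2}\right)^{2} = \left(0 + 0\right)^{2} = 0^{2} = 0$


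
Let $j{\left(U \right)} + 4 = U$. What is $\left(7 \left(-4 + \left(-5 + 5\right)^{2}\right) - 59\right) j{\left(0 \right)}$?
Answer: $348$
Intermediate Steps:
$j{\left(U \right)} = -4 + U$
$\left(7 \left(-4 + \left(-5 + 5\right)^{2}\right) - 59\right) j{\left(0 \right)} = \left(7 \left(-4 + \left(-5 + 5\right)^{2}\right) - 59\right) \left(-4 + 0\right) = \left(7 \left(-4 + 0^{2}\right) - 59\right) \left(-4\right) = \left(7 \left(-4 + 0\right) - 59\right) \left(-4\right) = \left(7 \left(-4\right) - 59\right) \left(-4\right) = \left(-28 - 59\right) \left(-4\right) = \left(-87\right) \left(-4\right) = 348$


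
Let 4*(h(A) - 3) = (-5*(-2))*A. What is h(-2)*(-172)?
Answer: 344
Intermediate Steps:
h(A) = 3 + 5*A/2 (h(A) = 3 + ((-5*(-2))*A)/4 = 3 + (10*A)/4 = 3 + 5*A/2)
h(-2)*(-172) = (3 + (5/2)*(-2))*(-172) = (3 - 5)*(-172) = -2*(-172) = 344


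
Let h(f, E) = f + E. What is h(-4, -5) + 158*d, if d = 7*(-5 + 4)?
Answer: -1115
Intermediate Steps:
h(f, E) = E + f
d = -7 (d = 7*(-1) = -7)
h(-4, -5) + 158*d = (-5 - 4) + 158*(-7) = -9 - 1106 = -1115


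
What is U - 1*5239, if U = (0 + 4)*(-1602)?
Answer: -11647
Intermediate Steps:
U = -6408 (U = 4*(-1602) = -6408)
U - 1*5239 = -6408 - 1*5239 = -6408 - 5239 = -11647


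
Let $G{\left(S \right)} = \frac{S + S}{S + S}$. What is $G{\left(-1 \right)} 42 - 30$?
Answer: $12$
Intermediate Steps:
$G{\left(S \right)} = 1$ ($G{\left(S \right)} = \frac{2 S}{2 S} = 2 S \frac{1}{2 S} = 1$)
$G{\left(-1 \right)} 42 - 30 = 1 \cdot 42 - 30 = 42 - 30 = 12$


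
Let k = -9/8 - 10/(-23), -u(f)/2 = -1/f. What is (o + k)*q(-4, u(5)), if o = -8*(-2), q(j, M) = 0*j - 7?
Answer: -19719/184 ≈ -107.17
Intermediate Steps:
u(f) = 2/f (u(f) = -(-2)/f = 2/f)
k = -127/184 (k = -9*⅛ - 10*(-1/23) = -9/8 + 10/23 = -127/184 ≈ -0.69022)
q(j, M) = -7 (q(j, M) = 0 - 7 = -7)
o = 16
(o + k)*q(-4, u(5)) = (16 - 127/184)*(-7) = (2817/184)*(-7) = -19719/184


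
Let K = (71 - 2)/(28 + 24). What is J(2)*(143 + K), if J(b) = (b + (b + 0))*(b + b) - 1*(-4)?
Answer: 37525/13 ≈ 2886.5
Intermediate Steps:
J(b) = 4 + 4*b² (J(b) = (b + b)*(2*b) + 4 = (2*b)*(2*b) + 4 = 4*b² + 4 = 4 + 4*b²)
K = 69/52 ≈ 1.3269
J(2)*(143 + K) = (4 + 4*2²)*(143 + 69/52) = (4 + 4*4)*(7505/52) = (4 + 16)*(7505/52) = 20*(7505/52) = 37525/13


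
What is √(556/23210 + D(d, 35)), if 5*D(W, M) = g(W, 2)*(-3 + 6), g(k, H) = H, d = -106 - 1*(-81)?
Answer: 2*√41209355/11605 ≈ 1.1063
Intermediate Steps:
d = -25 (d = -106 + 81 = -25)
D(W, M) = 6/5 (D(W, M) = (2*(-3 + 6))/5 = (2*3)/5 = (⅕)*6 = 6/5)
√(556/23210 + D(d, 35)) = √(556/23210 + 6/5) = √(556*(1/23210) + 6/5) = √(278/11605 + 6/5) = √(14204/11605) = 2*√41209355/11605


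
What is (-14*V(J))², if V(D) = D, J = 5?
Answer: 4900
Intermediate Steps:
(-14*V(J))² = (-14*5)² = (-70)² = 4900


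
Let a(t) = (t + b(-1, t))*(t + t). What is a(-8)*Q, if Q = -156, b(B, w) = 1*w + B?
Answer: -42432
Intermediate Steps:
b(B, w) = B + w (b(B, w) = w + B = B + w)
a(t) = 2*t*(-1 + 2*t) (a(t) = (t + (-1 + t))*(t + t) = (-1 + 2*t)*(2*t) = 2*t*(-1 + 2*t))
a(-8)*Q = (2*(-8)*(-1 + 2*(-8)))*(-156) = (2*(-8)*(-1 - 16))*(-156) = (2*(-8)*(-17))*(-156) = 272*(-156) = -42432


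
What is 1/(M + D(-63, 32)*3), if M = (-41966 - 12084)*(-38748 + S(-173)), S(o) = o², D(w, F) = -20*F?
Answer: 1/476665030 ≈ 2.0979e-9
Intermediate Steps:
M = 476666950 (M = (-41966 - 12084)*(-38748 + (-173)²) = -54050*(-38748 + 29929) = -54050*(-8819) = 476666950)
1/(M + D(-63, 32)*3) = 1/(476666950 - 20*32*3) = 1/(476666950 - 640*3) = 1/(476666950 - 1920) = 1/476665030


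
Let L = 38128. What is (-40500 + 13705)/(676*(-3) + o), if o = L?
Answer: -5359/7220 ≈ -0.74224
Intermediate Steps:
o = 38128
(-40500 + 13705)/(676*(-3) + o) = (-40500 + 13705)/(676*(-3) + 38128) = -26795/(-2028 + 38128) = -26795/36100 = -26795*1/36100 = -5359/7220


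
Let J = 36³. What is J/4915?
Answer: 46656/4915 ≈ 9.4926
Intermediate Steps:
J = 46656
J/4915 = 46656/4915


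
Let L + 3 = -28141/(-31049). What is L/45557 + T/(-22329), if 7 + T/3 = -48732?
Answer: 68940797201869/10528118237799 ≈ 6.5483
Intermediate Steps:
L = -65006/31049 (L = -3 - 28141/(-31049) = -3 - 28141*(-1/31049) = -3 + 28141/31049 = -65006/31049 ≈ -2.0937)
T = -146217 (T = -21 + 3*(-48732) = -21 - 146196 = -146217)
L/45557 + T/(-22329) = -65006/31049/45557 - 146217/(-22329) = -65006/31049*1/45557 - 146217*(-1/22329) = -65006/1414499293 + 48739/7443 = 68940797201869/10528118237799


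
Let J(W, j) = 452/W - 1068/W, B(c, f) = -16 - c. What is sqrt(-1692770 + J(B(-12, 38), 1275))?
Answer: 2*I*sqrt(423154) ≈ 1301.0*I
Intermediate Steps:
J(W, j) = -616/W
sqrt(-1692770 + J(B(-12, 38), 1275)) = sqrt(-1692770 - 616/(-16 - 1*(-12))) = sqrt(-1692770 - 616/(-16 + 12)) = sqrt(-1692770 - 616/(-4)) = sqrt(-1692770 - 616*(-1/4)) = sqrt(-1692770 + 154) = sqrt(-1692616) = 2*I*sqrt(423154)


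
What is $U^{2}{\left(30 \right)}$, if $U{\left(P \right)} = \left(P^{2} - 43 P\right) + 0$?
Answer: $152100$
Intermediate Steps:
$U{\left(P \right)} = P^{2} - 43 P$
$U^{2}{\left(30 \right)} = \left(30 \left(-43 + 30\right)\right)^{2} = \left(30 \left(-13\right)\right)^{2} = \left(-390\right)^{2} = 152100$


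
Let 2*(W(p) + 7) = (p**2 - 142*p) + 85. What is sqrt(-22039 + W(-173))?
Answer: 2*sqrt(1311) ≈ 72.416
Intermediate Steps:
W(p) = 71/2 + p**2/2 - 71*p (W(p) = -7 + ((p**2 - 142*p) + 85)/2 = -7 + (85 + p**2 - 142*p)/2 = -7 + (85/2 + p**2/2 - 71*p) = 71/2 + p**2/2 - 71*p)
sqrt(-22039 + W(-173)) = sqrt(-22039 + (71/2 + (1/2)*(-173)**2 - 71*(-173))) = sqrt(-22039 + (71/2 + (1/2)*29929 + 12283)) = sqrt(-22039 + (71/2 + 29929/2 + 12283)) = sqrt(-22039 + 27283) = sqrt(5244) = 2*sqrt(1311)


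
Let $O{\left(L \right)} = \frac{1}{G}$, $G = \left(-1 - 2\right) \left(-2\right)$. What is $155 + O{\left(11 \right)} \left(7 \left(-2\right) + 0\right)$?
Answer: $\frac{458}{3} \approx 152.67$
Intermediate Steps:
$G = 6$ ($G = \left(-3\right) \left(-2\right) = 6$)
$O{\left(L \right)} = \frac{1}{6}$
$155 + O{\left(11 \right)} \left(7 \left(-2\right) + 0\right) = 155 + \frac{7 \left(-2\right) + 0}{6} = 155 + \frac{-14 + 0}{6} = 155 + \frac{1}{6} \left(-14\right) = 155 - \frac{7}{3} = \frac{458}{3}$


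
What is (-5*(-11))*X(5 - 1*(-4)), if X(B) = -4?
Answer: -220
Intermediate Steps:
(-5*(-11))*X(5 - 1*(-4)) = -5*(-11)*(-4) = 55*(-4) = -220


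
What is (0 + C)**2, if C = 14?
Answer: 196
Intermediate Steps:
(0 + C)**2 = (0 + 14)**2 = 14**2 = 196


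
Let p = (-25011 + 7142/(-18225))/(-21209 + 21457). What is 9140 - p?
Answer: 41766804617/4519800 ≈ 9240.8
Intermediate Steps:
p = -455832617/4519800 (p = (-25011 + 7142*(-1/18225))/248 = (-25011 - 7142/18225)*(1/248) = -455832617/18225*1/248 = -455832617/4519800 ≈ -100.85)
9140 - p = 9140 - 1*(-455832617/4519800) = 9140 + 455832617/4519800 = 41766804617/4519800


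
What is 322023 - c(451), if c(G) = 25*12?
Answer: 321723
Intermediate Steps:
c(G) = 300
322023 - c(451) = 322023 - 1*300 = 322023 - 300 = 321723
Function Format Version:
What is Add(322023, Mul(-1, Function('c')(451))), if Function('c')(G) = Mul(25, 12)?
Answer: 321723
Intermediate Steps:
Function('c')(G) = 300
Add(322023, Mul(-1, Function('c')(451))) = Add(322023, Mul(-1, 300)) = Add(322023, -300) = 321723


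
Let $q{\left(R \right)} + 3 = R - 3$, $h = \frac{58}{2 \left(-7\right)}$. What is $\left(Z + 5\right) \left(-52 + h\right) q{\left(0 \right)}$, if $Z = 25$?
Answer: $\frac{70740}{7} \approx 10106.0$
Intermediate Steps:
$h = - \frac{29}{7}$ ($h = \frac{58}{-14} = 58 \left(- \frac{1}{14}\right) = - \frac{29}{7} \approx -4.1429$)
$q{\left(R \right)} = -6 + R$ ($q{\left(R \right)} = -3 + \left(R - 3\right) = -3 + \left(-3 + R\right) = -6 + R$)
$\left(Z + 5\right) \left(-52 + h\right) q{\left(0 \right)} = \left(25 + 5\right) \left(-52 - \frac{29}{7}\right) \left(-6 + 0\right) = 30 \left(- \frac{393}{7}\right) \left(-6\right) = \left(- \frac{11790}{7}\right) \left(-6\right) = \frac{70740}{7}$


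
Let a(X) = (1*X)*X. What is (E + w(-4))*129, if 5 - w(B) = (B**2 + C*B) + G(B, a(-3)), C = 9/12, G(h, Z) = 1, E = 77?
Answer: 8772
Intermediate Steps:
a(X) = X**2 (a(X) = X*X = X**2)
C = 3/4 (C = 9*(1/12) = 3/4 ≈ 0.75000)
w(B) = 4 - B**2 - 3*B/4 (w(B) = 5 - ((B**2 + 3*B/4) + 1) = 5 - (1 + B**2 + 3*B/4) = 5 + (-1 - B**2 - 3*B/4) = 4 - B**2 - 3*B/4)
(E + w(-4))*129 = (77 + (4 - 1*(-4)**2 - 3/4*(-4)))*129 = (77 + (4 - 1*16 + 3))*129 = (77 + (4 - 16 + 3))*129 = (77 - 9)*129 = 68*129 = 8772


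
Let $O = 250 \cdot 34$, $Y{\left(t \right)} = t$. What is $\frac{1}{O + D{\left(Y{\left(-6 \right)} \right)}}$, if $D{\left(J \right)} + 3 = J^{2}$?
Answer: $\frac{1}{8533} \approx 0.00011719$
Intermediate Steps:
$D{\left(J \right)} = -3 + J^{2}$
$O = 8500$
$\frac{1}{O + D{\left(Y{\left(-6 \right)} \right)}} = \frac{1}{8500 - \left(3 - \left(-6\right)^{2}\right)} = \frac{1}{8500 + \left(-3 + 36\right)} = \frac{1}{8500 + 33} = \frac{1}{8533}$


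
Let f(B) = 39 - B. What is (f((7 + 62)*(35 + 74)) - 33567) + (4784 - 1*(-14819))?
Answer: -21446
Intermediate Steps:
(f((7 + 62)*(35 + 74)) - 33567) + (4784 - 1*(-14819)) = ((39 - (7 + 62)*(35 + 74)) - 33567) + (4784 - 1*(-14819)) = ((39 - 69*109) - 33567) + (4784 + 14819) = ((39 - 1*7521) - 33567) + 19603 = ((39 - 7521) - 33567) + 19603 = (-7482 - 33567) + 19603 = -41049 + 19603 = -21446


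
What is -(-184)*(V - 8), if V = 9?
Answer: 184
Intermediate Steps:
-(-184)*(V - 8) = -(-184)*(9 - 8) = -(-184) = -23*(-8) = 184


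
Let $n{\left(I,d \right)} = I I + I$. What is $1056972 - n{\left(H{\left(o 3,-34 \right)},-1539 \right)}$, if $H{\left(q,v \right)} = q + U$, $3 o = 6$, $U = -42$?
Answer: $1055712$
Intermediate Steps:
$o = 2$ ($o = \frac{1}{3} \cdot 6 = 2$)
$H{\left(q,v \right)} = -42 + q$ ($H{\left(q,v \right)} = q - 42 = -42 + q$)
$n{\left(I,d \right)} = I + I^{2}$ ($n{\left(I,d \right)} = I^{2} + I = I + I^{2}$)
$1056972 - n{\left(H{\left(o 3,-34 \right)},-1539 \right)} = 1056972 - \left(-42 + 2 \cdot 3\right) \left(1 + \left(-42 + 2 \cdot 3\right)\right) = 1056972 - \left(-42 + 6\right) \left(1 + \left(-42 + 6\right)\right) = 1056972 - - 36 \left(1 - 36\right) = 1056972 - \left(-36\right) \left(-35\right) = 1056972 - 1260 = 1055712$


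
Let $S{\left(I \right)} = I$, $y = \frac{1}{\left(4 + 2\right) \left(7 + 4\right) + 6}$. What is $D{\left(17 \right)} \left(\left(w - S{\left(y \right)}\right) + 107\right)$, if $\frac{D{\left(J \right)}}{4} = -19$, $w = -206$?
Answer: $\frac{135451}{18} \approx 7525.1$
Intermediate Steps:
$y = \frac{1}{72}$ ($y = \frac{1}{6 \cdot 11 + 6} = \frac{1}{66 + 6} = \frac{1}{72} \approx 0.013889$)
$D{\left(J \right)} = -76$ ($D{\left(J \right)} = 4 \left(-19\right) = -76$)
$D{\left(17 \right)} \left(\left(w - S{\left(y \right)}\right) + 107\right) = - 76 \left(\left(-206 - \frac{1}{72}\right) + 107\right) = - 76 \left(- \frac{14833}{72} + 107\right) = \left(-76\right) \left(- \frac{7129}{72}\right) = \frac{135451}{18}$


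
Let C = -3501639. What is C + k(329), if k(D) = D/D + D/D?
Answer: -3501637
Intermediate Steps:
k(D) = 2 (k(D) = 1 + 1 = 2)
C + k(329) = -3501639 + 2 = -3501637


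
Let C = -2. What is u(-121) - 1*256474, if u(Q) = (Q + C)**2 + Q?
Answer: -241466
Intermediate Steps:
u(Q) = Q + (-2 + Q)**2 (u(Q) = (Q - 2)**2 + Q = (-2 + Q)**2 + Q = Q + (-2 + Q)**2)
u(-121) - 1*256474 = (-121 + (-2 - 121)**2) - 1*256474 = (-121 + (-123)**2) - 256474 = (-121 + 15129) - 256474 = 15008 - 256474 = -241466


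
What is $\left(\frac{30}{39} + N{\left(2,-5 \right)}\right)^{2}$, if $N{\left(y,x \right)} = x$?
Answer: $\frac{3025}{169} \approx 17.899$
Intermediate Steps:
$\left(\frac{30}{39} + N{\left(2,-5 \right)}\right)^{2} = \left(\frac{30}{39} - 5\right)^{2} = \left(30 \cdot \frac{1}{39} - 5\right)^{2} = \left(\frac{10}{13} - 5\right)^{2} = \left(- \frac{55}{13}\right)^{2} = \frac{3025}{169}$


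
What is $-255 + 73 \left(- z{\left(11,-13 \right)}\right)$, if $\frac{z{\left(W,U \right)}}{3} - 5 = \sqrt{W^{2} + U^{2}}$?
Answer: $-1350 - 219 \sqrt{290} \approx -5079.4$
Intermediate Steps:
$z{\left(W,U \right)} = 15 + 3 \sqrt{U^{2} + W^{2}}$ ($z{\left(W,U \right)} = 15 + 3 \sqrt{W^{2} + U^{2}} = 15 + 3 \sqrt{U^{2} + W^{2}}$)
$-255 + 73 \left(- z{\left(11,-13 \right)}\right) = -255 + 73 \left(- (15 + 3 \sqrt{\left(-13\right)^{2} + 11^{2}})\right) = -255 + 73 \left(- (15 + 3 \sqrt{169 + 121})\right) = -255 + 73 \left(- (15 + 3 \sqrt{290})\right) = -255 + 73 \left(-15 - 3 \sqrt{290}\right) = -255 - \left(1095 + 219 \sqrt{290}\right) = -1350 - 219 \sqrt{290}$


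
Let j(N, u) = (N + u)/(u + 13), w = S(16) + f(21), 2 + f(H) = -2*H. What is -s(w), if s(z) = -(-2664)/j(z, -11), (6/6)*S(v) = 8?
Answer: 5328/47 ≈ 113.36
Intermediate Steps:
f(H) = -2 - 2*H
S(v) = 8
w = -36 (w = 8 + (-2 - 2*21) = 8 + (-2 - 42) = 8 - 44 = -36)
j(N, u) = (N + u)/(13 + u)
s(z) = 2664/(-11/2 + z/2) (s(z) = -(-2664)/((z - 11)/(13 - 11)) = -(-2664)/((-11 + z)/2) = -(-2664)/(-11/2 + z/2) = 2664/(-11/2 + z/2))
-s(w) = -5328/(-11 - 36) = -5328/(-47) = -5328*(-1)/47 = -1*(-5328/47) = 5328/47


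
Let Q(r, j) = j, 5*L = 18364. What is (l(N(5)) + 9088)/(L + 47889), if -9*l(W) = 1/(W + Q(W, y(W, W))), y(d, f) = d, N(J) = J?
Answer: 817919/4640562 ≈ 0.17625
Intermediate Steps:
L = 18364/5 (L = (⅕)*18364 = 18364/5 ≈ 3672.8)
l(W) = -1/(18*W) (l(W) = -1/(9*(W + W)) = -1/(2*W)/9 = -1/(18*W))
(l(N(5)) + 9088)/(L + 47889) = (-1/18/5 + 9088)/(18364/5 + 47889) = (-1/18*⅕ + 9088)/(257809/5) = (-1/90 + 9088)*(5/257809) = (817919/90)*(5/257809) = 817919/4640562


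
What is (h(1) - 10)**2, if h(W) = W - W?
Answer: 100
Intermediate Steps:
h(W) = 0
(h(1) - 10)**2 = (0 - 10)**2 = (-10)**2 = 100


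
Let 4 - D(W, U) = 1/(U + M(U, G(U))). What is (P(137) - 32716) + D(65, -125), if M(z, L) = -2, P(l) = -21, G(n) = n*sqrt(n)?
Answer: -4157090/127 ≈ -32733.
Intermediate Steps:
G(n) = n**(3/2)
D(W, U) = 4 - 1/(-2 + U) (D(W, U) = 4 - 1/(U - 2) = 4 - 1/(-2 + U))
(P(137) - 32716) + D(65, -125) = (-21 - 32716) + (-9 + 4*(-125))/(-2 - 125) = -32737 + (-9 - 500)/(-127) = -32737 - 1/127*(-509) = -32737 + 509/127 = -4157090/127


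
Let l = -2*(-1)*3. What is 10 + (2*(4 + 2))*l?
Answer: 82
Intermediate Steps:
l = 6 (l = 2*3 = 6)
10 + (2*(4 + 2))*l = 10 + (2*(4 + 2))*6 = 10 + (2*6)*6 = 10 + 12*6 = 10 + 72 = 82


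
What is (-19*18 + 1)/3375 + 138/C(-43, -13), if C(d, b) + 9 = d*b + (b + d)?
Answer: 148648/833625 ≈ 0.17832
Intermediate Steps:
C(d, b) = -9 + b + d + b*d (C(d, b) = -9 + (d*b + (b + d)) = -9 + (b*d + (b + d)) = -9 + (b + d + b*d) = -9 + b + d + b*d)
(-19*18 + 1)/3375 + 138/C(-43, -13) = (-19*18 + 1)/3375 + 138/(-9 - 13 - 43 - 13*(-43)) = (-342 + 1)*(1/3375) + 138/(-9 - 13 - 43 + 559) = -341*1/3375 + 138/494 = -341/3375 + 138*(1/494) = -341/3375 + 69/247 = 148648/833625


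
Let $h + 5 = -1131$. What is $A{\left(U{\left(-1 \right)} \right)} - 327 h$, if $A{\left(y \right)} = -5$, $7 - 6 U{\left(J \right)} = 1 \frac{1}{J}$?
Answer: $371467$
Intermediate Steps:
$h = -1136$ ($h = -5 - 1131 = -1136$)
$U{\left(J \right)} = \frac{7}{6} - \frac{1}{6 J}$ ($U{\left(J \right)} = \frac{7}{6} - \frac{1 \frac{1}{J}}{6} = \frac{7}{6} - \frac{1}{6 J}$)
$A{\left(U{\left(-1 \right)} \right)} - 327 h = -5 - -371472 = -5 + 371472 = 371467$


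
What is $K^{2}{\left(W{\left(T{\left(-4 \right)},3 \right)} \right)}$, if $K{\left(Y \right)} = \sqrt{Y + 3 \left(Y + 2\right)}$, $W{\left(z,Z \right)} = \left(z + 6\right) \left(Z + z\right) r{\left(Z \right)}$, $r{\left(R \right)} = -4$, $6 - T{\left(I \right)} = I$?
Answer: $-3322$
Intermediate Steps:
$T{\left(I \right)} = 6 - I$
$W{\left(z,Z \right)} = - 4 \left(6 + z\right) \left(Z + z\right)$ ($W{\left(z,Z \right)} = \left(z + 6\right) \left(Z + z\right) \left(-4\right) = \left(6 + z\right) \left(Z + z\right) \left(-4\right) = - 4 \left(6 + z\right) \left(Z + z\right)$)
$K{\left(Y \right)} = \sqrt{6 + 4 Y}$ ($K{\left(Y \right)} = \sqrt{Y + 3 \left(2 + Y\right)} = \sqrt{Y + \left(6 + 3 Y\right)} = \sqrt{6 + 4 Y}$)
$K^{2}{\left(W{\left(T{\left(-4 \right)},3 \right)} \right)} = \left(\sqrt{6 + 4 \left(\left(-24\right) 3 - 24 \left(6 - -4\right) - 4 \left(6 - -4\right)^{2} - 12 \left(6 - -4\right)\right)}\right)^{2} = \left(\sqrt{6 + 4 \left(-72 - 24 \left(6 + 4\right) - 4 \left(6 + 4\right)^{2} - 12 \left(6 + 4\right)\right)}\right)^{2} = \left(\sqrt{6 + 4 \left(-72 - 240 - 4 \cdot 10^{2} - 12 \cdot 10\right)}\right)^{2} = \left(\sqrt{6 + 4 \left(-72 - 240 - 400 - 120\right)}\right)^{2} = \left(\sqrt{6 + 4 \left(-832\right)}\right)^{2} = \left(\sqrt{6 - 3328}\right)^{2} = \left(\sqrt{-3322}\right)^{2} = \left(i \sqrt{3322}\right)^{2} = -3322$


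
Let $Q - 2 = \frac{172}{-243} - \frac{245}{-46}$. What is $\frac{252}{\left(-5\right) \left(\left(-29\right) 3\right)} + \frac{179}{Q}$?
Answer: $\frac{10218594}{369895} \approx 27.626$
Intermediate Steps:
$Q = \frac{73979}{11178}$ ($Q = 2 + \left(\frac{172}{-243} - \frac{245}{-46}\right) = 2 + \left(172 \left(- \frac{1}{243}\right) - - \frac{245}{46}\right) = 2 + \left(- \frac{172}{243} + \frac{245}{46}\right) = 2 + \frac{51623}{11178} = \frac{73979}{11178} \approx 6.6183$)
$\frac{252}{\left(-5\right) \left(\left(-29\right) 3\right)} + \frac{179}{Q} = \frac{252}{\left(-5\right) \left(\left(-29\right) 3\right)} + \frac{179}{\frac{73979}{11178}} = \frac{252}{\left(-5\right) \left(-87\right)} + 179 \cdot \frac{11178}{73979} = \frac{252}{435} + \frac{2000862}{73979} = 252 \cdot \frac{1}{435} + \frac{2000862}{73979} = \frac{84}{145} + \frac{2000862}{73979} = \frac{10218594}{369895}$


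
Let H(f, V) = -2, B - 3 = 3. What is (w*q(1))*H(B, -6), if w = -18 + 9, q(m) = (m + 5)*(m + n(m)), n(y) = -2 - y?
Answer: -216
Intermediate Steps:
B = 6 (B = 3 + 3 = 6)
q(m) = -10 - 2*m (q(m) = (m + 5)*(m + (-2 - m)) = (5 + m)*(-2) = -10 - 2*m)
w = -9
(w*q(1))*H(B, -6) = -9*(-10 - 2*1)*(-2) = -9*(-10 - 2)*(-2) = -9*(-12)*(-2) = 108*(-2) = -216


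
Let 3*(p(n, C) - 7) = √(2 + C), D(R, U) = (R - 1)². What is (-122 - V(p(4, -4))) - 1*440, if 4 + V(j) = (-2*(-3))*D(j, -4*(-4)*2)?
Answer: -2318/3 - 24*I*√2 ≈ -772.67 - 33.941*I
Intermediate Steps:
D(R, U) = (-1 + R)²
p(n, C) = 7 + √(2 + C)/3
V(j) = -4 + 6*(-1 + j)² (V(j) = -4 + (-2*(-3))*(-1 + j)² = -4 + 6*(-1 + j)²)
(-122 - V(p(4, -4))) - 1*440 = (-122 - (-4 + 6*(-1 + (7 + √(2 - 4)/3))²)) - 1*440 = (-122 - (-4 + 6*(-1 + (7 + √(-2)/3))²)) - 440 = (-122 - (-4 + 6*(-1 + (7 + (I*√2)/3))²)) - 440 = (-122 - (-4 + 6*(-1 + (7 + I*√2/3))²)) - 440 = (-122 - (-4 + 6*(6 + I*√2/3)²)) - 440 = (-122 + (4 - 6*(6 + I*√2/3)²)) - 440 = (-118 - 6*(6 + I*√2/3)²) - 440 = -558 - 6*(6 + I*√2/3)²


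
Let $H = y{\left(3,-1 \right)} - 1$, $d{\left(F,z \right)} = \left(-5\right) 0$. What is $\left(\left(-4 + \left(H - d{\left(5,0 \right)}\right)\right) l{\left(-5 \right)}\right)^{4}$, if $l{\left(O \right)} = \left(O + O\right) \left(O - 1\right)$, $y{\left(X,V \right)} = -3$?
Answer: $53084160000$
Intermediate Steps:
$d{\left(F,z \right)} = 0$
$l{\left(O \right)} = 2 O \left(-1 + O\right)$
$H = -4$ ($H = -3 - 1 = -4$)
$\left(\left(-4 + \left(H - d{\left(5,0 \right)}\right)\right) l{\left(-5 \right)}\right)^{4} = \left(\left(-4 - 4\right) 2 \left(-5\right) \left(-1 - 5\right)\right)^{4} = \left(\left(-4 + \left(-4 + 0\right)\right) 2 \left(-5\right) \left(-6\right)\right)^{4} = \left(\left(-4 - 4\right) 60\right)^{4} = \left(\left(-8\right) 60\right)^{4} = \left(-480\right)^{4} = 53084160000$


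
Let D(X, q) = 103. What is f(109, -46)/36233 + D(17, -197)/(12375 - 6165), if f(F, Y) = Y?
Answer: 3446339/225006930 ≈ 0.015317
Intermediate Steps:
f(109, -46)/36233 + D(17, -197)/(12375 - 6165) = -46/36233 + 103/(12375 - 6165) = -46*1/36233 + 103/6210 = -46/36233 + 103*(1/6210) = -46/36233 + 103/6210 = 3446339/225006930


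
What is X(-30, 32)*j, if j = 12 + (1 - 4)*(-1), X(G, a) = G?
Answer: -450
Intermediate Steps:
j = 15 (j = 12 - 3*(-1) = 12 + 3 = 15)
X(-30, 32)*j = -30*15 = -450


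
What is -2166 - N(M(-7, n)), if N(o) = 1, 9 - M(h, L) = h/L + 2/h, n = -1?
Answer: -2167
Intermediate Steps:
M(h, L) = 9 - 2/h - h/L (M(h, L) = 9 - (h/L + 2/h) = 9 - (2/h + h/L) = 9 + (-2/h - h/L) = 9 - 2/h - h/L)
-2166 - N(M(-7, n)) = -2166 - 1*1 = -2166 - 1 = -2167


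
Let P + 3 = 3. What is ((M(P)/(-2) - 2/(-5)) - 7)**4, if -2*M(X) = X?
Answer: 1185921/625 ≈ 1897.5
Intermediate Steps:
P = 0 (P = -3 + 3 = 0)
M(X) = -X/2
((M(P)/(-2) - 2/(-5)) - 7)**4 = ((-1/2*0/(-2) - 2/(-5)) - 7)**4 = ((0*(-1/2) - 2*(-1/5)) - 7)**4 = ((0 + 2/5) - 7)**4 = (2/5 - 7)**4 = (-33/5)**4 = 1185921/625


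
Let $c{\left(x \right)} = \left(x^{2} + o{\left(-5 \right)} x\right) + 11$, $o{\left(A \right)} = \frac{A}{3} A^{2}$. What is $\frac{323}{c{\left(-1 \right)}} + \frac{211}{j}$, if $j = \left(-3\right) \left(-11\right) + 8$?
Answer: $\frac{73700}{6601} \approx 11.165$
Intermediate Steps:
$o{\left(A \right)} = \frac{A^{3}}{3}$ ($o{\left(A \right)} = A \frac{1}{3} A^{2} = \frac{A}{3} A^{2} = \frac{A^{3}}{3}$)
$c{\left(x \right)} = 11 + x^{2} - \frac{125 x}{3}$ ($c{\left(x \right)} = \left(x^{2} + \frac{\left(-5\right)^{3}}{3} x\right) + 11 = \left(x^{2} + \frac{1}{3} \left(-125\right) x\right) + 11 = \left(x^{2} - \frac{125 x}{3}\right) + 11 = 11 + x^{2} - \frac{125 x}{3}$)
$j = 41$ ($j = 33 + 8 = 41$)
$\frac{323}{c{\left(-1 \right)}} + \frac{211}{j} = \frac{323}{11 + \left(-1\right)^{2} - - \frac{125}{3}} + \frac{211}{41} = \frac{323}{11 + 1 + \frac{125}{3}} + 211 \cdot \frac{1}{41} = \frac{323}{\frac{161}{3}} + \frac{211}{41} = 323 \cdot \frac{3}{161} + \frac{211}{41} = \frac{969}{161} + \frac{211}{41} = \frac{73700}{6601}$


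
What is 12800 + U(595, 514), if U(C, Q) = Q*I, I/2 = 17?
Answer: 30276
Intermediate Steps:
I = 34 (I = 2*17 = 34)
U(C, Q) = 34*Q (U(C, Q) = Q*34 = 34*Q)
12800 + U(595, 514) = 12800 + 34*514 = 12800 + 17476 = 30276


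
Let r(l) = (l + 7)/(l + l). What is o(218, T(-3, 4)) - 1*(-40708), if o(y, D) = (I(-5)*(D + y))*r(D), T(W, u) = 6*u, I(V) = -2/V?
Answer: 2446231/60 ≈ 40771.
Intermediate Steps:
r(l) = (7 + l)/(2*l) (r(l) = (7 + l)/((2*l)) = (7 + l)*(1/(2*l)) = (7 + l)/(2*l))
o(y, D) = (7 + D)*(2*D/5 + 2*y/5)/(2*D) (o(y, D) = ((-2/(-5))*(D + y))*((7 + D)/(2*D)) = ((-2*(-⅕))*(D + y))*((7 + D)/(2*D)) = (2*(D + y)/5)*((7 + D)/(2*D)) = (2*D/5 + 2*y/5)*((7 + D)/(2*D)) = (7 + D)*(2*D/5 + 2*y/5)/(2*D))
o(218, T(-3, 4)) - 1*(-40708) = (7 + 6*4)*(6*4 + 218)/(5*((6*4))) - 1*(-40708) = (⅕)*(7 + 24)*(24 + 218)/24 + 40708 = (⅕)*(1/24)*31*242 + 40708 = 3751/60 + 40708 = 2446231/60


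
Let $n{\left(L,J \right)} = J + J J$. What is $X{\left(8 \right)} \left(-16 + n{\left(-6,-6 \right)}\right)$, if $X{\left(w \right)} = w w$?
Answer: $896$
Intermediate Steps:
$X{\left(w \right)} = w^{2}$
$n{\left(L,J \right)} = J + J^{2}$
$X{\left(8 \right)} \left(-16 + n{\left(-6,-6 \right)}\right) = 8^{2} \left(-16 - 6 \left(1 - 6\right)\right) = 64 \left(-16 - -30\right) = 64 \left(-16 + 30\right) = 64 \cdot 14 = 896$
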